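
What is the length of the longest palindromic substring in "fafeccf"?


Input: "fafeccf"
Checking substrings for palindromes:
  [0:3] "faf" (len 3) => palindrome
  [4:6] "cc" (len 2) => palindrome
Longest palindromic substring: "faf" with length 3

3


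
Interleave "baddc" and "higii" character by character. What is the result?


Interleaving "baddc" and "higii":
  Position 0: 'b' from first, 'h' from second => "bh"
  Position 1: 'a' from first, 'i' from second => "ai"
  Position 2: 'd' from first, 'g' from second => "dg"
  Position 3: 'd' from first, 'i' from second => "di"
  Position 4: 'c' from first, 'i' from second => "ci"
Result: bhaidgdici

bhaidgdici


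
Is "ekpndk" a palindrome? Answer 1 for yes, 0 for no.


Input: ekpndk
Reversed: kdnpke
  Compare pos 0 ('e') with pos 5 ('k'): MISMATCH
  Compare pos 1 ('k') with pos 4 ('d'): MISMATCH
  Compare pos 2 ('p') with pos 3 ('n'): MISMATCH
Result: not a palindrome

0


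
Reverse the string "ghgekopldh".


Input: ghgekopldh
Reading characters right to left:
  Position 9: 'h'
  Position 8: 'd'
  Position 7: 'l'
  Position 6: 'p'
  Position 5: 'o'
  Position 4: 'k'
  Position 3: 'e'
  Position 2: 'g'
  Position 1: 'h'
  Position 0: 'g'
Reversed: hdlpokeghg

hdlpokeghg


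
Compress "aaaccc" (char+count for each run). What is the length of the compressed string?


Input: aaaccc
Runs:
  'a' x 3 => "a3"
  'c' x 3 => "c3"
Compressed: "a3c3"
Compressed length: 4

4


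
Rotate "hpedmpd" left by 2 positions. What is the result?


Input: "hpedmpd", rotate left by 2
First 2 characters: "hp"
Remaining characters: "edmpd"
Concatenate remaining + first: "edmpd" + "hp" = "edmpdhp"

edmpdhp


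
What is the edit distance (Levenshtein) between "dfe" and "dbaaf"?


Computing edit distance: "dfe" -> "dbaaf"
DP table:
           d    b    a    a    f
      0    1    2    3    4    5
  d   1    0    1    2    3    4
  f   2    1    1    2    3    3
  e   3    2    2    2    3    4
Edit distance = dp[3][5] = 4

4


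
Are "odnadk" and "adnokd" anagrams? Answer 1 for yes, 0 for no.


Strings: "odnadk", "adnokd"
Sorted first:  addkno
Sorted second: addkno
Sorted forms match => anagrams

1


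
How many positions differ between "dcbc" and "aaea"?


Comparing "dcbc" and "aaea" position by position:
  Position 0: 'd' vs 'a' => DIFFER
  Position 1: 'c' vs 'a' => DIFFER
  Position 2: 'b' vs 'e' => DIFFER
  Position 3: 'c' vs 'a' => DIFFER
Positions that differ: 4

4


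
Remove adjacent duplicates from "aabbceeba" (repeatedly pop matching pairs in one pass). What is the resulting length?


Input: aabbceeba
Stack-based adjacent duplicate removal:
  Read 'a': push. Stack: a
  Read 'a': matches stack top 'a' => pop. Stack: (empty)
  Read 'b': push. Stack: b
  Read 'b': matches stack top 'b' => pop. Stack: (empty)
  Read 'c': push. Stack: c
  Read 'e': push. Stack: ce
  Read 'e': matches stack top 'e' => pop. Stack: c
  Read 'b': push. Stack: cb
  Read 'a': push. Stack: cba
Final stack: "cba" (length 3)

3


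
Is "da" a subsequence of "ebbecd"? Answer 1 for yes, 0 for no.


Check if "da" is a subsequence of "ebbecd"
Greedy scan:
  Position 0 ('e'): no match needed
  Position 1 ('b'): no match needed
  Position 2 ('b'): no match needed
  Position 3 ('e'): no match needed
  Position 4 ('c'): no match needed
  Position 5 ('d'): matches sub[0] = 'd'
Only matched 1/2 characters => not a subsequence

0


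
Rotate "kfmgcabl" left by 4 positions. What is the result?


Input: "kfmgcabl", rotate left by 4
First 4 characters: "kfmg"
Remaining characters: "cabl"
Concatenate remaining + first: "cabl" + "kfmg" = "cablkfmg"

cablkfmg


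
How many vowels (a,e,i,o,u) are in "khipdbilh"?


Input: khipdbilh
Checking each character:
  'k' at position 0: consonant
  'h' at position 1: consonant
  'i' at position 2: vowel (running total: 1)
  'p' at position 3: consonant
  'd' at position 4: consonant
  'b' at position 5: consonant
  'i' at position 6: vowel (running total: 2)
  'l' at position 7: consonant
  'h' at position 8: consonant
Total vowels: 2

2


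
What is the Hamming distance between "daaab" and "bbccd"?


Comparing "daaab" and "bbccd" position by position:
  Position 0: 'd' vs 'b' => differ
  Position 1: 'a' vs 'b' => differ
  Position 2: 'a' vs 'c' => differ
  Position 3: 'a' vs 'c' => differ
  Position 4: 'b' vs 'd' => differ
Total differences (Hamming distance): 5

5


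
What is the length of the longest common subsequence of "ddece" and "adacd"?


LCS of "ddece" and "adacd"
DP table:
           a    d    a    c    d
      0    0    0    0    0    0
  d   0    0    1    1    1    1
  d   0    0    1    1    1    2
  e   0    0    1    1    1    2
  c   0    0    1    1    2    2
  e   0    0    1    1    2    2
LCS length = dp[5][5] = 2

2


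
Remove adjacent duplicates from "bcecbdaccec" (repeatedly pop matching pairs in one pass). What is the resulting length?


Input: bcecbdaccec
Stack-based adjacent duplicate removal:
  Read 'b': push. Stack: b
  Read 'c': push. Stack: bc
  Read 'e': push. Stack: bce
  Read 'c': push. Stack: bcec
  Read 'b': push. Stack: bcecb
  Read 'd': push. Stack: bcecbd
  Read 'a': push. Stack: bcecbda
  Read 'c': push. Stack: bcecbdac
  Read 'c': matches stack top 'c' => pop. Stack: bcecbda
  Read 'e': push. Stack: bcecbdae
  Read 'c': push. Stack: bcecbdaec
Final stack: "bcecbdaec" (length 9)

9


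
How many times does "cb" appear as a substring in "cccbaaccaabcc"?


Searching for "cb" in "cccbaaccaabcc"
Scanning each position:
  Position 0: "cc" => no
  Position 1: "cc" => no
  Position 2: "cb" => MATCH
  Position 3: "ba" => no
  Position 4: "aa" => no
  Position 5: "ac" => no
  Position 6: "cc" => no
  Position 7: "ca" => no
  Position 8: "aa" => no
  Position 9: "ab" => no
  Position 10: "bc" => no
  Position 11: "cc" => no
Total occurrences: 1

1


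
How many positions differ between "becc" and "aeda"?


Comparing "becc" and "aeda" position by position:
  Position 0: 'b' vs 'a' => DIFFER
  Position 1: 'e' vs 'e' => same
  Position 2: 'c' vs 'd' => DIFFER
  Position 3: 'c' vs 'a' => DIFFER
Positions that differ: 3

3


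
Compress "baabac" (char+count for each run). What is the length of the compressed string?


Input: baabac
Runs:
  'b' x 1 => "b1"
  'a' x 2 => "a2"
  'b' x 1 => "b1"
  'a' x 1 => "a1"
  'c' x 1 => "c1"
Compressed: "b1a2b1a1c1"
Compressed length: 10

10


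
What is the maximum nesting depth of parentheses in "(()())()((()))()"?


Input: "(()())()((()))()"
Tracking depth:
  Position 0 '(': depth becomes 1
  Position 1 '(': depth becomes 2
  Position 2 ')': depth becomes 1
  Position 3 '(': depth becomes 2
  Position 4 ')': depth becomes 1
  Position 5 ')': depth becomes 0
  Position 6 '(': depth becomes 1
  Position 7 ')': depth becomes 0
  Position 8 '(': depth becomes 1
  Position 9 '(': depth becomes 2
  Position 10 '(': depth becomes 3
  Position 11 ')': depth becomes 2
  Position 12 ')': depth becomes 1
  Position 13 ')': depth becomes 0
  Position 14 '(': depth becomes 1
  Position 15 ')': depth becomes 0
Maximum depth reached: 3

3


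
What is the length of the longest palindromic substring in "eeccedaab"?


Input: "eeccedaab"
Checking substrings for palindromes:
  [1:5] "ecce" (len 4) => palindrome
  [0:2] "ee" (len 2) => palindrome
  [2:4] "cc" (len 2) => palindrome
  [6:8] "aa" (len 2) => palindrome
Longest palindromic substring: "ecce" with length 4

4


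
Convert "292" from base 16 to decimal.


Input: "292" in base 16
Positional expansion:
  Digit '2' (value 2) x 16^2 = 512
  Digit '9' (value 9) x 16^1 = 144
  Digit '2' (value 2) x 16^0 = 2
Sum = 658

658


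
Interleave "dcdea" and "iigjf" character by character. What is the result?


Interleaving "dcdea" and "iigjf":
  Position 0: 'd' from first, 'i' from second => "di"
  Position 1: 'c' from first, 'i' from second => "ci"
  Position 2: 'd' from first, 'g' from second => "dg"
  Position 3: 'e' from first, 'j' from second => "ej"
  Position 4: 'a' from first, 'f' from second => "af"
Result: dicidgejaf

dicidgejaf


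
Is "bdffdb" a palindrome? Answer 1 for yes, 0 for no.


Input: bdffdb
Reversed: bdffdb
  Compare pos 0 ('b') with pos 5 ('b'): match
  Compare pos 1 ('d') with pos 4 ('d'): match
  Compare pos 2 ('f') with pos 3 ('f'): match
Result: palindrome

1


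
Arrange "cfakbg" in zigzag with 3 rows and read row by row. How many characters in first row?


Zigzag "cfakbg" into 3 rows:
Placing characters:
  'c' => row 0
  'f' => row 1
  'a' => row 2
  'k' => row 1
  'b' => row 0
  'g' => row 1
Rows:
  Row 0: "cb"
  Row 1: "fkg"
  Row 2: "a"
First row length: 2

2


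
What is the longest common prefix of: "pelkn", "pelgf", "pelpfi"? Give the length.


Words: pelkn, pelgf, pelpfi
  Position 0: all 'p' => match
  Position 1: all 'e' => match
  Position 2: all 'l' => match
  Position 3: ('k', 'g', 'p') => mismatch, stop
LCP = "pel" (length 3)

3


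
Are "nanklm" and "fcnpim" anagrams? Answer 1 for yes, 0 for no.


Strings: "nanklm", "fcnpim"
Sorted first:  aklmnn
Sorted second: cfimnp
Differ at position 0: 'a' vs 'c' => not anagrams

0


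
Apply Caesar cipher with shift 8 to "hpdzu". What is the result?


Caesar cipher: shift "hpdzu" by 8
  'h' (pos 7) + 8 = pos 15 = 'p'
  'p' (pos 15) + 8 = pos 23 = 'x'
  'd' (pos 3) + 8 = pos 11 = 'l'
  'z' (pos 25) + 8 = pos 7 = 'h'
  'u' (pos 20) + 8 = pos 2 = 'c'
Result: pxlhc

pxlhc


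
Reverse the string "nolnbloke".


Input: nolnbloke
Reading characters right to left:
  Position 8: 'e'
  Position 7: 'k'
  Position 6: 'o'
  Position 5: 'l'
  Position 4: 'b'
  Position 3: 'n'
  Position 2: 'l'
  Position 1: 'o'
  Position 0: 'n'
Reversed: ekolbnlon

ekolbnlon


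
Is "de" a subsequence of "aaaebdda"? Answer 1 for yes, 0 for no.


Check if "de" is a subsequence of "aaaebdda"
Greedy scan:
  Position 0 ('a'): no match needed
  Position 1 ('a'): no match needed
  Position 2 ('a'): no match needed
  Position 3 ('e'): no match needed
  Position 4 ('b'): no match needed
  Position 5 ('d'): matches sub[0] = 'd'
  Position 6 ('d'): no match needed
  Position 7 ('a'): no match needed
Only matched 1/2 characters => not a subsequence

0


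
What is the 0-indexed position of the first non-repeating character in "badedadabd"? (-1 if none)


Input: badedadabd
Character frequencies:
  'a': 3
  'b': 2
  'd': 4
  'e': 1
Scanning left to right for freq == 1:
  Position 0 ('b'): freq=2, skip
  Position 1 ('a'): freq=3, skip
  Position 2 ('d'): freq=4, skip
  Position 3 ('e'): unique! => answer = 3

3


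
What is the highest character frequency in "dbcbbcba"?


Input: dbcbbcba
Character counts:
  'a': 1
  'b': 4
  'c': 2
  'd': 1
Maximum frequency: 4

4


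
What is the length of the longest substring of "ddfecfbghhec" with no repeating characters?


Input: "ddfecfbghhec"
Sliding window (track last position of each char):
  Position 0 ('d'): window [0,0] length 1 -- new best
  Position 1 ('d'): repeat (last at 0), move window start to 1
  Position 1 ('d'): window [1,1] length 1
  Position 2 ('f'): window [1,2] length 2 -- new best
  Position 3 ('e'): window [1,3] length 3 -- new best
  Position 4 ('c'): window [1,4] length 4 -- new best
  Position 5 ('f'): repeat (last at 2), move window start to 3
  Position 5 ('f'): window [3,5] length 3
  Position 6 ('b'): window [3,6] length 4
  Position 7 ('g'): window [3,7] length 5 -- new best
  Position 8 ('h'): window [3,8] length 6 -- new best
  Position 9 ('h'): repeat (last at 8), move window start to 9
  Position 9 ('h'): window [9,9] length 1
  Position 10 ('e'): window [9,10] length 2
  Position 11 ('c'): window [9,11] length 3
Longest substring with no repeats: "ecfbgh" with length 6

6


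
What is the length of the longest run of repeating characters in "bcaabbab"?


Input: "bcaabbab"
Scanning for longest run:
  Position 1 ('c'): new char, reset run to 1
  Position 2 ('a'): new char, reset run to 1
  Position 3 ('a'): continues run of 'a', length=2
  Position 4 ('b'): new char, reset run to 1
  Position 5 ('b'): continues run of 'b', length=2
  Position 6 ('a'): new char, reset run to 1
  Position 7 ('b'): new char, reset run to 1
Longest run: 'a' with length 2

2


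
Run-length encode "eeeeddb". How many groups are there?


Input: eeeeddb
Scanning for consecutive runs:
  Group 1: 'e' x 4 (positions 0-3)
  Group 2: 'd' x 2 (positions 4-5)
  Group 3: 'b' x 1 (positions 6-6)
Total groups: 3

3


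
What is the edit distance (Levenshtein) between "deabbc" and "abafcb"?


Computing edit distance: "deabbc" -> "abafcb"
DP table:
           a    b    a    f    c    b
      0    1    2    3    4    5    6
  d   1    1    2    3    4    5    6
  e   2    2    2    3    4    5    6
  a   3    2    3    2    3    4    5
  b   4    3    2    3    3    4    4
  b   5    4    3    3    4    4    4
  c   6    5    4    4    4    4    5
Edit distance = dp[6][6] = 5

5


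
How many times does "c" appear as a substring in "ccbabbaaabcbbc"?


Searching for "c" in "ccbabbaaabcbbc"
Scanning each position:
  Position 0: "c" => MATCH
  Position 1: "c" => MATCH
  Position 2: "b" => no
  Position 3: "a" => no
  Position 4: "b" => no
  Position 5: "b" => no
  Position 6: "a" => no
  Position 7: "a" => no
  Position 8: "a" => no
  Position 9: "b" => no
  Position 10: "c" => MATCH
  Position 11: "b" => no
  Position 12: "b" => no
  Position 13: "c" => MATCH
Total occurrences: 4

4


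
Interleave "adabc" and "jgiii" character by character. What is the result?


Interleaving "adabc" and "jgiii":
  Position 0: 'a' from first, 'j' from second => "aj"
  Position 1: 'd' from first, 'g' from second => "dg"
  Position 2: 'a' from first, 'i' from second => "ai"
  Position 3: 'b' from first, 'i' from second => "bi"
  Position 4: 'c' from first, 'i' from second => "ci"
Result: ajdgaibici

ajdgaibici


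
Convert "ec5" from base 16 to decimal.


Input: "ec5" in base 16
Positional expansion:
  Digit 'e' (value 14) x 16^2 = 3584
  Digit 'c' (value 12) x 16^1 = 192
  Digit '5' (value 5) x 16^0 = 5
Sum = 3781

3781


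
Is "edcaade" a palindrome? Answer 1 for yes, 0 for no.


Input: edcaade
Reversed: edaacde
  Compare pos 0 ('e') with pos 6 ('e'): match
  Compare pos 1 ('d') with pos 5 ('d'): match
  Compare pos 2 ('c') with pos 4 ('a'): MISMATCH
Result: not a palindrome

0


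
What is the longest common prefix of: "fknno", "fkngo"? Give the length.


Words: fknno, fkngo
  Position 0: all 'f' => match
  Position 1: all 'k' => match
  Position 2: all 'n' => match
  Position 3: ('n', 'g') => mismatch, stop
LCP = "fkn" (length 3)

3


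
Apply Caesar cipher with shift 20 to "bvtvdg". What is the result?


Caesar cipher: shift "bvtvdg" by 20
  'b' (pos 1) + 20 = pos 21 = 'v'
  'v' (pos 21) + 20 = pos 15 = 'p'
  't' (pos 19) + 20 = pos 13 = 'n'
  'v' (pos 21) + 20 = pos 15 = 'p'
  'd' (pos 3) + 20 = pos 23 = 'x'
  'g' (pos 6) + 20 = pos 0 = 'a'
Result: vpnpxa

vpnpxa


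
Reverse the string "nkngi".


Input: nkngi
Reading characters right to left:
  Position 4: 'i'
  Position 3: 'g'
  Position 2: 'n'
  Position 1: 'k'
  Position 0: 'n'
Reversed: ignkn

ignkn


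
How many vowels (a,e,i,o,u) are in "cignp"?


Input: cignp
Checking each character:
  'c' at position 0: consonant
  'i' at position 1: vowel (running total: 1)
  'g' at position 2: consonant
  'n' at position 3: consonant
  'p' at position 4: consonant
Total vowels: 1

1


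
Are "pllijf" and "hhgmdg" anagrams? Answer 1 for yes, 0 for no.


Strings: "pllijf", "hhgmdg"
Sorted first:  fijllp
Sorted second: dgghhm
Differ at position 0: 'f' vs 'd' => not anagrams

0


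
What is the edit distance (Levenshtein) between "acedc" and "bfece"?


Computing edit distance: "acedc" -> "bfece"
DP table:
           b    f    e    c    e
      0    1    2    3    4    5
  a   1    1    2    3    4    5
  c   2    2    2    3    3    4
  e   3    3    3    2    3    3
  d   4    4    4    3    3    4
  c   5    5    5    4    3    4
Edit distance = dp[5][5] = 4

4


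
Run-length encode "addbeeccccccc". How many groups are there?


Input: addbeeccccccc
Scanning for consecutive runs:
  Group 1: 'a' x 1 (positions 0-0)
  Group 2: 'd' x 2 (positions 1-2)
  Group 3: 'b' x 1 (positions 3-3)
  Group 4: 'e' x 2 (positions 4-5)
  Group 5: 'c' x 7 (positions 6-12)
Total groups: 5

5


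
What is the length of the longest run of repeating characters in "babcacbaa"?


Input: "babcacbaa"
Scanning for longest run:
  Position 1 ('a'): new char, reset run to 1
  Position 2 ('b'): new char, reset run to 1
  Position 3 ('c'): new char, reset run to 1
  Position 4 ('a'): new char, reset run to 1
  Position 5 ('c'): new char, reset run to 1
  Position 6 ('b'): new char, reset run to 1
  Position 7 ('a'): new char, reset run to 1
  Position 8 ('a'): continues run of 'a', length=2
Longest run: 'a' with length 2

2


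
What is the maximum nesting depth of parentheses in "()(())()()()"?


Input: "()(())()()()"
Tracking depth:
  Position 0 '(': depth becomes 1
  Position 1 ')': depth becomes 0
  Position 2 '(': depth becomes 1
  Position 3 '(': depth becomes 2
  Position 4 ')': depth becomes 1
  Position 5 ')': depth becomes 0
  Position 6 '(': depth becomes 1
  Position 7 ')': depth becomes 0
  Position 8 '(': depth becomes 1
  Position 9 ')': depth becomes 0
  Position 10 '(': depth becomes 1
  Position 11 ')': depth becomes 0
Maximum depth reached: 2

2


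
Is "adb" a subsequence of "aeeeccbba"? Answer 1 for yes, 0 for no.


Check if "adb" is a subsequence of "aeeeccbba"
Greedy scan:
  Position 0 ('a'): matches sub[0] = 'a'
  Position 1 ('e'): no match needed
  Position 2 ('e'): no match needed
  Position 3 ('e'): no match needed
  Position 4 ('c'): no match needed
  Position 5 ('c'): no match needed
  Position 6 ('b'): no match needed
  Position 7 ('b'): no match needed
  Position 8 ('a'): no match needed
Only matched 1/3 characters => not a subsequence

0


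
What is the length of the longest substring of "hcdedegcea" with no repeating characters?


Input: "hcdedegcea"
Sliding window (track last position of each char):
  Position 0 ('h'): window [0,0] length 1 -- new best
  Position 1 ('c'): window [0,1] length 2 -- new best
  Position 2 ('d'): window [0,2] length 3 -- new best
  Position 3 ('e'): window [0,3] length 4 -- new best
  Position 4 ('d'): repeat (last at 2), move window start to 3
  Position 4 ('d'): window [3,4] length 2
  Position 5 ('e'): repeat (last at 3), move window start to 4
  Position 5 ('e'): window [4,5] length 2
  Position 6 ('g'): window [4,6] length 3
  Position 7 ('c'): window [4,7] length 4
  Position 8 ('e'): repeat (last at 5), move window start to 6
  Position 8 ('e'): window [6,8] length 3
  Position 9 ('a'): window [6,9] length 4
Longest substring with no repeats: "hcde" with length 4

4


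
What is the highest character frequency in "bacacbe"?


Input: bacacbe
Character counts:
  'a': 2
  'b': 2
  'c': 2
  'e': 1
Maximum frequency: 2

2


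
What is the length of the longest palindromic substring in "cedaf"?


Input: "cedaf"
Checking substrings for palindromes:
  No multi-char palindromic substrings found
Longest palindromic substring: "c" with length 1

1


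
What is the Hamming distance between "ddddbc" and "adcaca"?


Comparing "ddddbc" and "adcaca" position by position:
  Position 0: 'd' vs 'a' => differ
  Position 1: 'd' vs 'd' => same
  Position 2: 'd' vs 'c' => differ
  Position 3: 'd' vs 'a' => differ
  Position 4: 'b' vs 'c' => differ
  Position 5: 'c' vs 'a' => differ
Total differences (Hamming distance): 5

5


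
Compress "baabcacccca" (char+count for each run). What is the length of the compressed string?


Input: baabcacccca
Runs:
  'b' x 1 => "b1"
  'a' x 2 => "a2"
  'b' x 1 => "b1"
  'c' x 1 => "c1"
  'a' x 1 => "a1"
  'c' x 4 => "c4"
  'a' x 1 => "a1"
Compressed: "b1a2b1c1a1c4a1"
Compressed length: 14

14


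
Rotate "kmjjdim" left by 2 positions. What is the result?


Input: "kmjjdim", rotate left by 2
First 2 characters: "km"
Remaining characters: "jjdim"
Concatenate remaining + first: "jjdim" + "km" = "jjdimkm"

jjdimkm


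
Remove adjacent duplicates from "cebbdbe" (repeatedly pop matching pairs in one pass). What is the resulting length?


Input: cebbdbe
Stack-based adjacent duplicate removal:
  Read 'c': push. Stack: c
  Read 'e': push. Stack: ce
  Read 'b': push. Stack: ceb
  Read 'b': matches stack top 'b' => pop. Stack: ce
  Read 'd': push. Stack: ced
  Read 'b': push. Stack: cedb
  Read 'e': push. Stack: cedbe
Final stack: "cedbe" (length 5)

5


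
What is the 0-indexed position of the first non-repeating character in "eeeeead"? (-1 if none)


Input: eeeeead
Character frequencies:
  'a': 1
  'd': 1
  'e': 5
Scanning left to right for freq == 1:
  Position 0 ('e'): freq=5, skip
  Position 1 ('e'): freq=5, skip
  Position 2 ('e'): freq=5, skip
  Position 3 ('e'): freq=5, skip
  Position 4 ('e'): freq=5, skip
  Position 5 ('a'): unique! => answer = 5

5


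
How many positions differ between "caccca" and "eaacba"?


Comparing "caccca" and "eaacba" position by position:
  Position 0: 'c' vs 'e' => DIFFER
  Position 1: 'a' vs 'a' => same
  Position 2: 'c' vs 'a' => DIFFER
  Position 3: 'c' vs 'c' => same
  Position 4: 'c' vs 'b' => DIFFER
  Position 5: 'a' vs 'a' => same
Positions that differ: 3

3


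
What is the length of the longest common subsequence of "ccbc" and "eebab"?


LCS of "ccbc" and "eebab"
DP table:
           e    e    b    a    b
      0    0    0    0    0    0
  c   0    0    0    0    0    0
  c   0    0    0    0    0    0
  b   0    0    0    1    1    1
  c   0    0    0    1    1    1
LCS length = dp[4][5] = 1

1


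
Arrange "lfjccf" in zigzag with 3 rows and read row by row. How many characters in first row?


Zigzag "lfjccf" into 3 rows:
Placing characters:
  'l' => row 0
  'f' => row 1
  'j' => row 2
  'c' => row 1
  'c' => row 0
  'f' => row 1
Rows:
  Row 0: "lc"
  Row 1: "fcf"
  Row 2: "j"
First row length: 2

2


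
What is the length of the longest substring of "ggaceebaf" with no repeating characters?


Input: "ggaceebaf"
Sliding window (track last position of each char):
  Position 0 ('g'): window [0,0] length 1 -- new best
  Position 1 ('g'): repeat (last at 0), move window start to 1
  Position 1 ('g'): window [1,1] length 1
  Position 2 ('a'): window [1,2] length 2 -- new best
  Position 3 ('c'): window [1,3] length 3 -- new best
  Position 4 ('e'): window [1,4] length 4 -- new best
  Position 5 ('e'): repeat (last at 4), move window start to 5
  Position 5 ('e'): window [5,5] length 1
  Position 6 ('b'): window [5,6] length 2
  Position 7 ('a'): window [5,7] length 3
  Position 8 ('f'): window [5,8] length 4
Longest substring with no repeats: "gace" with length 4

4


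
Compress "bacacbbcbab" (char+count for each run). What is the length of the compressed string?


Input: bacacbbcbab
Runs:
  'b' x 1 => "b1"
  'a' x 1 => "a1"
  'c' x 1 => "c1"
  'a' x 1 => "a1"
  'c' x 1 => "c1"
  'b' x 2 => "b2"
  'c' x 1 => "c1"
  'b' x 1 => "b1"
  'a' x 1 => "a1"
  'b' x 1 => "b1"
Compressed: "b1a1c1a1c1b2c1b1a1b1"
Compressed length: 20

20


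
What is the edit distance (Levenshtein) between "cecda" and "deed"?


Computing edit distance: "cecda" -> "deed"
DP table:
           d    e    e    d
      0    1    2    3    4
  c   1    1    2    3    4
  e   2    2    1    2    3
  c   3    3    2    2    3
  d   4    3    3    3    2
  a   5    4    4    4    3
Edit distance = dp[5][4] = 3

3


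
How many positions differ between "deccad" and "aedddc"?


Comparing "deccad" and "aedddc" position by position:
  Position 0: 'd' vs 'a' => DIFFER
  Position 1: 'e' vs 'e' => same
  Position 2: 'c' vs 'd' => DIFFER
  Position 3: 'c' vs 'd' => DIFFER
  Position 4: 'a' vs 'd' => DIFFER
  Position 5: 'd' vs 'c' => DIFFER
Positions that differ: 5

5


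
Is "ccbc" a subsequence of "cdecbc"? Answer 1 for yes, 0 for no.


Check if "ccbc" is a subsequence of "cdecbc"
Greedy scan:
  Position 0 ('c'): matches sub[0] = 'c'
  Position 1 ('d'): no match needed
  Position 2 ('e'): no match needed
  Position 3 ('c'): matches sub[1] = 'c'
  Position 4 ('b'): matches sub[2] = 'b'
  Position 5 ('c'): matches sub[3] = 'c'
All 4 characters matched => is a subsequence

1


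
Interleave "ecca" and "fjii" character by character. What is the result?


Interleaving "ecca" and "fjii":
  Position 0: 'e' from first, 'f' from second => "ef"
  Position 1: 'c' from first, 'j' from second => "cj"
  Position 2: 'c' from first, 'i' from second => "ci"
  Position 3: 'a' from first, 'i' from second => "ai"
Result: efcjciai

efcjciai


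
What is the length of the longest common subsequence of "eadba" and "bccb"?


LCS of "eadba" and "bccb"
DP table:
           b    c    c    b
      0    0    0    0    0
  e   0    0    0    0    0
  a   0    0    0    0    0
  d   0    0    0    0    0
  b   0    1    1    1    1
  a   0    1    1    1    1
LCS length = dp[5][4] = 1

1


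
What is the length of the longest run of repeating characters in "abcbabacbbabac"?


Input: "abcbabacbbabac"
Scanning for longest run:
  Position 1 ('b'): new char, reset run to 1
  Position 2 ('c'): new char, reset run to 1
  Position 3 ('b'): new char, reset run to 1
  Position 4 ('a'): new char, reset run to 1
  Position 5 ('b'): new char, reset run to 1
  Position 6 ('a'): new char, reset run to 1
  Position 7 ('c'): new char, reset run to 1
  Position 8 ('b'): new char, reset run to 1
  Position 9 ('b'): continues run of 'b', length=2
  Position 10 ('a'): new char, reset run to 1
  Position 11 ('b'): new char, reset run to 1
  Position 12 ('a'): new char, reset run to 1
  Position 13 ('c'): new char, reset run to 1
Longest run: 'b' with length 2

2


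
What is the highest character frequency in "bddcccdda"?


Input: bddcccdda
Character counts:
  'a': 1
  'b': 1
  'c': 3
  'd': 4
Maximum frequency: 4

4


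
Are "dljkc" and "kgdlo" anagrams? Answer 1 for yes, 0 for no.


Strings: "dljkc", "kgdlo"
Sorted first:  cdjkl
Sorted second: dgklo
Differ at position 0: 'c' vs 'd' => not anagrams

0


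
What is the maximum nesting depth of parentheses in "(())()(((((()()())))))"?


Input: "(())()(((((()()())))))"
Tracking depth:
  Position 0 '(': depth becomes 1
  Position 1 '(': depth becomes 2
  Position 2 ')': depth becomes 1
  Position 3 ')': depth becomes 0
  Position 4 '(': depth becomes 1
  Position 5 ')': depth becomes 0
  Position 6 '(': depth becomes 1
  Position 7 '(': depth becomes 2
  Position 8 '(': depth becomes 3
  Position 9 '(': depth becomes 4
  Position 10 '(': depth becomes 5
  Position 11 '(': depth becomes 6
  Position 12 ')': depth becomes 5
  Position 13 '(': depth becomes 6
  Position 14 ')': depth becomes 5
  Position 15 '(': depth becomes 6
  Position 16 ')': depth becomes 5
  Position 17 ')': depth becomes 4
  Position 18 ')': depth becomes 3
  Position 19 ')': depth becomes 2
  Position 20 ')': depth becomes 1
  Position 21 ')': depth becomes 0
Maximum depth reached: 6

6


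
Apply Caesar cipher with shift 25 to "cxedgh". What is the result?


Caesar cipher: shift "cxedgh" by 25
  'c' (pos 2) + 25 = pos 1 = 'b'
  'x' (pos 23) + 25 = pos 22 = 'w'
  'e' (pos 4) + 25 = pos 3 = 'd'
  'd' (pos 3) + 25 = pos 2 = 'c'
  'g' (pos 6) + 25 = pos 5 = 'f'
  'h' (pos 7) + 25 = pos 6 = 'g'
Result: bwdcfg

bwdcfg


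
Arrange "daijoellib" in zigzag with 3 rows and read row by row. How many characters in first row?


Zigzag "daijoellib" into 3 rows:
Placing characters:
  'd' => row 0
  'a' => row 1
  'i' => row 2
  'j' => row 1
  'o' => row 0
  'e' => row 1
  'l' => row 2
  'l' => row 1
  'i' => row 0
  'b' => row 1
Rows:
  Row 0: "doi"
  Row 1: "ajelb"
  Row 2: "il"
First row length: 3

3


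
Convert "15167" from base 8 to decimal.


Input: "15167" in base 8
Positional expansion:
  Digit '1' (value 1) x 8^4 = 4096
  Digit '5' (value 5) x 8^3 = 2560
  Digit '1' (value 1) x 8^2 = 64
  Digit '6' (value 6) x 8^1 = 48
  Digit '7' (value 7) x 8^0 = 7
Sum = 6775

6775


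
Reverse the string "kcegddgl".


Input: kcegddgl
Reading characters right to left:
  Position 7: 'l'
  Position 6: 'g'
  Position 5: 'd'
  Position 4: 'd'
  Position 3: 'g'
  Position 2: 'e'
  Position 1: 'c'
  Position 0: 'k'
Reversed: lgddgeck

lgddgeck


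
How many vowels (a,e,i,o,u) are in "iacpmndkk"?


Input: iacpmndkk
Checking each character:
  'i' at position 0: vowel (running total: 1)
  'a' at position 1: vowel (running total: 2)
  'c' at position 2: consonant
  'p' at position 3: consonant
  'm' at position 4: consonant
  'n' at position 5: consonant
  'd' at position 6: consonant
  'k' at position 7: consonant
  'k' at position 8: consonant
Total vowels: 2

2


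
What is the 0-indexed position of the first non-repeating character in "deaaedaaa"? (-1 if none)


Input: deaaedaaa
Character frequencies:
  'a': 5
  'd': 2
  'e': 2
Scanning left to right for freq == 1:
  Position 0 ('d'): freq=2, skip
  Position 1 ('e'): freq=2, skip
  Position 2 ('a'): freq=5, skip
  Position 3 ('a'): freq=5, skip
  Position 4 ('e'): freq=2, skip
  Position 5 ('d'): freq=2, skip
  Position 6 ('a'): freq=5, skip
  Position 7 ('a'): freq=5, skip
  Position 8 ('a'): freq=5, skip
  No unique character found => answer = -1

-1


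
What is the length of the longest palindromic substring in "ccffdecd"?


Input: "ccffdecd"
Checking substrings for palindromes:
  [0:2] "cc" (len 2) => palindrome
  [2:4] "ff" (len 2) => palindrome
Longest palindromic substring: "cc" with length 2

2


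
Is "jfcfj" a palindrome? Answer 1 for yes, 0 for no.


Input: jfcfj
Reversed: jfcfj
  Compare pos 0 ('j') with pos 4 ('j'): match
  Compare pos 1 ('f') with pos 3 ('f'): match
Result: palindrome

1


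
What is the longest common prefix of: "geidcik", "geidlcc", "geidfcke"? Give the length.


Words: geidcik, geidlcc, geidfcke
  Position 0: all 'g' => match
  Position 1: all 'e' => match
  Position 2: all 'i' => match
  Position 3: all 'd' => match
  Position 4: ('c', 'l', 'f') => mismatch, stop
LCP = "geid" (length 4)

4


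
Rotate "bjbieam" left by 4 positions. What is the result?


Input: "bjbieam", rotate left by 4
First 4 characters: "bjbi"
Remaining characters: "eam"
Concatenate remaining + first: "eam" + "bjbi" = "eambjbi"

eambjbi


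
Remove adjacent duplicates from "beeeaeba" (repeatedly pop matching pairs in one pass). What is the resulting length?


Input: beeeaeba
Stack-based adjacent duplicate removal:
  Read 'b': push. Stack: b
  Read 'e': push. Stack: be
  Read 'e': matches stack top 'e' => pop. Stack: b
  Read 'e': push. Stack: be
  Read 'a': push. Stack: bea
  Read 'e': push. Stack: beae
  Read 'b': push. Stack: beaeb
  Read 'a': push. Stack: beaeba
Final stack: "beaeba" (length 6)

6


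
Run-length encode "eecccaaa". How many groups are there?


Input: eecccaaa
Scanning for consecutive runs:
  Group 1: 'e' x 2 (positions 0-1)
  Group 2: 'c' x 3 (positions 2-4)
  Group 3: 'a' x 3 (positions 5-7)
Total groups: 3

3


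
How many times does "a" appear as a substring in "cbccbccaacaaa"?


Searching for "a" in "cbccbccaacaaa"
Scanning each position:
  Position 0: "c" => no
  Position 1: "b" => no
  Position 2: "c" => no
  Position 3: "c" => no
  Position 4: "b" => no
  Position 5: "c" => no
  Position 6: "c" => no
  Position 7: "a" => MATCH
  Position 8: "a" => MATCH
  Position 9: "c" => no
  Position 10: "a" => MATCH
  Position 11: "a" => MATCH
  Position 12: "a" => MATCH
Total occurrences: 5

5


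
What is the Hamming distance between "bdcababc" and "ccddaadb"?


Comparing "bdcababc" and "ccddaadb" position by position:
  Position 0: 'b' vs 'c' => differ
  Position 1: 'd' vs 'c' => differ
  Position 2: 'c' vs 'd' => differ
  Position 3: 'a' vs 'd' => differ
  Position 4: 'b' vs 'a' => differ
  Position 5: 'a' vs 'a' => same
  Position 6: 'b' vs 'd' => differ
  Position 7: 'c' vs 'b' => differ
Total differences (Hamming distance): 7

7


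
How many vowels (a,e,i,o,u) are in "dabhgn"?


Input: dabhgn
Checking each character:
  'd' at position 0: consonant
  'a' at position 1: vowel (running total: 1)
  'b' at position 2: consonant
  'h' at position 3: consonant
  'g' at position 4: consonant
  'n' at position 5: consonant
Total vowels: 1

1


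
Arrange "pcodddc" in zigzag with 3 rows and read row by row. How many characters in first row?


Zigzag "pcodddc" into 3 rows:
Placing characters:
  'p' => row 0
  'c' => row 1
  'o' => row 2
  'd' => row 1
  'd' => row 0
  'd' => row 1
  'c' => row 2
Rows:
  Row 0: "pd"
  Row 1: "cdd"
  Row 2: "oc"
First row length: 2

2


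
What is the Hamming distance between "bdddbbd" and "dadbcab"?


Comparing "bdddbbd" and "dadbcab" position by position:
  Position 0: 'b' vs 'd' => differ
  Position 1: 'd' vs 'a' => differ
  Position 2: 'd' vs 'd' => same
  Position 3: 'd' vs 'b' => differ
  Position 4: 'b' vs 'c' => differ
  Position 5: 'b' vs 'a' => differ
  Position 6: 'd' vs 'b' => differ
Total differences (Hamming distance): 6

6


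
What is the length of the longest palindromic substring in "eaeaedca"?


Input: "eaeaedca"
Checking substrings for palindromes:
  [0:5] "eaeae" (len 5) => palindrome
  [0:3] "eae" (len 3) => palindrome
  [1:4] "aea" (len 3) => palindrome
  [2:5] "eae" (len 3) => palindrome
Longest palindromic substring: "eaeae" with length 5

5


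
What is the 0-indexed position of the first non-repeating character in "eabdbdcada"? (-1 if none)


Input: eabdbdcada
Character frequencies:
  'a': 3
  'b': 2
  'c': 1
  'd': 3
  'e': 1
Scanning left to right for freq == 1:
  Position 0 ('e'): unique! => answer = 0

0


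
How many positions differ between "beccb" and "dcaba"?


Comparing "beccb" and "dcaba" position by position:
  Position 0: 'b' vs 'd' => DIFFER
  Position 1: 'e' vs 'c' => DIFFER
  Position 2: 'c' vs 'a' => DIFFER
  Position 3: 'c' vs 'b' => DIFFER
  Position 4: 'b' vs 'a' => DIFFER
Positions that differ: 5

5


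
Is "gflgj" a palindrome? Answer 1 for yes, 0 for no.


Input: gflgj
Reversed: jglfg
  Compare pos 0 ('g') with pos 4 ('j'): MISMATCH
  Compare pos 1 ('f') with pos 3 ('g'): MISMATCH
Result: not a palindrome

0


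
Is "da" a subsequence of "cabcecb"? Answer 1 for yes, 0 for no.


Check if "da" is a subsequence of "cabcecb"
Greedy scan:
  Position 0 ('c'): no match needed
  Position 1 ('a'): no match needed
  Position 2 ('b'): no match needed
  Position 3 ('c'): no match needed
  Position 4 ('e'): no match needed
  Position 5 ('c'): no match needed
  Position 6 ('b'): no match needed
Only matched 0/2 characters => not a subsequence

0


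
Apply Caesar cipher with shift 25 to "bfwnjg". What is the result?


Caesar cipher: shift "bfwnjg" by 25
  'b' (pos 1) + 25 = pos 0 = 'a'
  'f' (pos 5) + 25 = pos 4 = 'e'
  'w' (pos 22) + 25 = pos 21 = 'v'
  'n' (pos 13) + 25 = pos 12 = 'm'
  'j' (pos 9) + 25 = pos 8 = 'i'
  'g' (pos 6) + 25 = pos 5 = 'f'
Result: aevmif

aevmif


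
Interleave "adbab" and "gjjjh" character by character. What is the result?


Interleaving "adbab" and "gjjjh":
  Position 0: 'a' from first, 'g' from second => "ag"
  Position 1: 'd' from first, 'j' from second => "dj"
  Position 2: 'b' from first, 'j' from second => "bj"
  Position 3: 'a' from first, 'j' from second => "aj"
  Position 4: 'b' from first, 'h' from second => "bh"
Result: agdjbjajbh

agdjbjajbh


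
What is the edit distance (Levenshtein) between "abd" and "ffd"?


Computing edit distance: "abd" -> "ffd"
DP table:
           f    f    d
      0    1    2    3
  a   1    1    2    3
  b   2    2    2    3
  d   3    3    3    2
Edit distance = dp[3][3] = 2

2


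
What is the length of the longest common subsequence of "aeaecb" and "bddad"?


LCS of "aeaecb" and "bddad"
DP table:
           b    d    d    a    d
      0    0    0    0    0    0
  a   0    0    0    0    1    1
  e   0    0    0    0    1    1
  a   0    0    0    0    1    1
  e   0    0    0    0    1    1
  c   0    0    0    0    1    1
  b   0    1    1    1    1    1
LCS length = dp[6][5] = 1

1


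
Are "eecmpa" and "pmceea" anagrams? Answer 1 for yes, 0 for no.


Strings: "eecmpa", "pmceea"
Sorted first:  aceemp
Sorted second: aceemp
Sorted forms match => anagrams

1


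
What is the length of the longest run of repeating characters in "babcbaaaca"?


Input: "babcbaaaca"
Scanning for longest run:
  Position 1 ('a'): new char, reset run to 1
  Position 2 ('b'): new char, reset run to 1
  Position 3 ('c'): new char, reset run to 1
  Position 4 ('b'): new char, reset run to 1
  Position 5 ('a'): new char, reset run to 1
  Position 6 ('a'): continues run of 'a', length=2
  Position 7 ('a'): continues run of 'a', length=3
  Position 8 ('c'): new char, reset run to 1
  Position 9 ('a'): new char, reset run to 1
Longest run: 'a' with length 3

3


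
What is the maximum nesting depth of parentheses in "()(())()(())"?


Input: "()(())()(())"
Tracking depth:
  Position 0 '(': depth becomes 1
  Position 1 ')': depth becomes 0
  Position 2 '(': depth becomes 1
  Position 3 '(': depth becomes 2
  Position 4 ')': depth becomes 1
  Position 5 ')': depth becomes 0
  Position 6 '(': depth becomes 1
  Position 7 ')': depth becomes 0
  Position 8 '(': depth becomes 1
  Position 9 '(': depth becomes 2
  Position 10 ')': depth becomes 1
  Position 11 ')': depth becomes 0
Maximum depth reached: 2

2


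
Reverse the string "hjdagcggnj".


Input: hjdagcggnj
Reading characters right to left:
  Position 9: 'j'
  Position 8: 'n'
  Position 7: 'g'
  Position 6: 'g'
  Position 5: 'c'
  Position 4: 'g'
  Position 3: 'a'
  Position 2: 'd'
  Position 1: 'j'
  Position 0: 'h'
Reversed: jnggcgadjh

jnggcgadjh


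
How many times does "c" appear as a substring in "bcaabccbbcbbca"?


Searching for "c" in "bcaabccbbcbbca"
Scanning each position:
  Position 0: "b" => no
  Position 1: "c" => MATCH
  Position 2: "a" => no
  Position 3: "a" => no
  Position 4: "b" => no
  Position 5: "c" => MATCH
  Position 6: "c" => MATCH
  Position 7: "b" => no
  Position 8: "b" => no
  Position 9: "c" => MATCH
  Position 10: "b" => no
  Position 11: "b" => no
  Position 12: "c" => MATCH
  Position 13: "a" => no
Total occurrences: 5

5


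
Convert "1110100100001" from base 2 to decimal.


Input: "1110100100001" in base 2
Positional expansion:
  Digit '1' (value 1) x 2^12 = 4096
  Digit '1' (value 1) x 2^11 = 2048
  Digit '1' (value 1) x 2^10 = 1024
  Digit '0' (value 0) x 2^9 = 0
  Digit '1' (value 1) x 2^8 = 256
  Digit '0' (value 0) x 2^7 = 0
  Digit '0' (value 0) x 2^6 = 0
  Digit '1' (value 1) x 2^5 = 32
  Digit '0' (value 0) x 2^4 = 0
  Digit '0' (value 0) x 2^3 = 0
  Digit '0' (value 0) x 2^2 = 0
  Digit '0' (value 0) x 2^1 = 0
  Digit '1' (value 1) x 2^0 = 1
Sum = 7457

7457


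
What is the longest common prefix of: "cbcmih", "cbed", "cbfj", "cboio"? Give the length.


Words: cbcmih, cbed, cbfj, cboio
  Position 0: all 'c' => match
  Position 1: all 'b' => match
  Position 2: ('c', 'e', 'f', 'o') => mismatch, stop
LCP = "cb" (length 2)

2


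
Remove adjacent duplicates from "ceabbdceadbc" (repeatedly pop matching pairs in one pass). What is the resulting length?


Input: ceabbdceadbc
Stack-based adjacent duplicate removal:
  Read 'c': push. Stack: c
  Read 'e': push. Stack: ce
  Read 'a': push. Stack: cea
  Read 'b': push. Stack: ceab
  Read 'b': matches stack top 'b' => pop. Stack: cea
  Read 'd': push. Stack: cead
  Read 'c': push. Stack: ceadc
  Read 'e': push. Stack: ceadce
  Read 'a': push. Stack: ceadcea
  Read 'd': push. Stack: ceadcead
  Read 'b': push. Stack: ceadceadb
  Read 'c': push. Stack: ceadceadbc
Final stack: "ceadceadbc" (length 10)

10


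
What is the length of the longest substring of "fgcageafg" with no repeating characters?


Input: "fgcageafg"
Sliding window (track last position of each char):
  Position 0 ('f'): window [0,0] length 1 -- new best
  Position 1 ('g'): window [0,1] length 2 -- new best
  Position 2 ('c'): window [0,2] length 3 -- new best
  Position 3 ('a'): window [0,3] length 4 -- new best
  Position 4 ('g'): repeat (last at 1), move window start to 2
  Position 4 ('g'): window [2,4] length 3
  Position 5 ('e'): window [2,5] length 4
  Position 6 ('a'): repeat (last at 3), move window start to 4
  Position 6 ('a'): window [4,6] length 3
  Position 7 ('f'): window [4,7] length 4
  Position 8 ('g'): repeat (last at 4), move window start to 5
  Position 8 ('g'): window [5,8] length 4
Longest substring with no repeats: "fgca" with length 4

4
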